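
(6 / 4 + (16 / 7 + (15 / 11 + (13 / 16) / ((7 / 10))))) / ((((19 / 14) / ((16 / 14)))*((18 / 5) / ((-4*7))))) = -77740 / 1881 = -41.33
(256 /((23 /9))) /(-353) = -0.28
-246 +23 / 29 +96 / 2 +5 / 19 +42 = -85374 / 551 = -154.94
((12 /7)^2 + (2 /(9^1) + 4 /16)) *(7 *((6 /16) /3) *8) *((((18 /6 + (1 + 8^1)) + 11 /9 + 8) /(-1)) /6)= -1149247 /13608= -84.45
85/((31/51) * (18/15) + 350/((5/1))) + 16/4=31273/6012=5.20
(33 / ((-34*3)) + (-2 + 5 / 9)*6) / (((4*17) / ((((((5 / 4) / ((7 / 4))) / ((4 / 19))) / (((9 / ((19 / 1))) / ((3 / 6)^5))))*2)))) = -236455 / 3995136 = -0.06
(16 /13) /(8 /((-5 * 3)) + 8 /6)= 20 /13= 1.54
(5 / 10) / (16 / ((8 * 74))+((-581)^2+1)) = 0.00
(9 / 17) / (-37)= -9 / 629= -0.01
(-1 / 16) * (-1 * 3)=0.19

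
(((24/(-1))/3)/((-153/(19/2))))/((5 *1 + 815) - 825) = -76/765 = -0.10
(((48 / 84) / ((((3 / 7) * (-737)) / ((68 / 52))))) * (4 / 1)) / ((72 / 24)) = -272 / 86229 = -0.00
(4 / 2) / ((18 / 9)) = 1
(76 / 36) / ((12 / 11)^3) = 25289 / 15552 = 1.63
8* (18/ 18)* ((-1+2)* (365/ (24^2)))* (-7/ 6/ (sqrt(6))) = -2555* sqrt(6)/ 2592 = -2.41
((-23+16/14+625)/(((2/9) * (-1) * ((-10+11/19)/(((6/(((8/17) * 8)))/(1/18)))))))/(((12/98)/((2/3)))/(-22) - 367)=-12758151483/566549320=-22.52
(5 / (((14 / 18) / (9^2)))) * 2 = 7290 / 7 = 1041.43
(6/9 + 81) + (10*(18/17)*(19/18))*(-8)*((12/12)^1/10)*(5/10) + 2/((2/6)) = 4243/51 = 83.20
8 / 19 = 0.42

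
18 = 18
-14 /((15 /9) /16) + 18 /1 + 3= -567 /5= -113.40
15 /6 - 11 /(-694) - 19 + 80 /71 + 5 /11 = -4038775 /271007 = -14.90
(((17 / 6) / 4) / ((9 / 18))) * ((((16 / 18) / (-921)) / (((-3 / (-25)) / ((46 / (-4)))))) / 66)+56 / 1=275735071 / 4923666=56.00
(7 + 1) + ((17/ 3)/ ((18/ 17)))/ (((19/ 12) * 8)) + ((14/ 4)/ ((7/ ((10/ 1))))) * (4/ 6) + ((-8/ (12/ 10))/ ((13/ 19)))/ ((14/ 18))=-0.77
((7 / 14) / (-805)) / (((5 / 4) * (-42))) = 0.00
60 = 60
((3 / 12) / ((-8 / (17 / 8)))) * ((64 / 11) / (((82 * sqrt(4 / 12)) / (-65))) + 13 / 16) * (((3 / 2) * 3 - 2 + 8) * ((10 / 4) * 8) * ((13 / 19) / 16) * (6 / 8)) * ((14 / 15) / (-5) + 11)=-48930063 / 12451840 + 48930063 * sqrt(3) / 2193664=34.70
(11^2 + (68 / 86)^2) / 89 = 224885 / 164561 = 1.37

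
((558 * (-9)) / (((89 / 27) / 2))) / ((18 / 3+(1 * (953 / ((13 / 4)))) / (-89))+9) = -3525444 / 13543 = -260.31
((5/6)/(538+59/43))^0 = 1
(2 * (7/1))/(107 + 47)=1/11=0.09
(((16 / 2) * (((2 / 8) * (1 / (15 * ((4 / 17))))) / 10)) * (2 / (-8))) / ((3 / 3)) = -17 / 1200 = -0.01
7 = 7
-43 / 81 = -0.53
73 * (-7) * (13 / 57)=-116.54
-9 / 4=-2.25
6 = 6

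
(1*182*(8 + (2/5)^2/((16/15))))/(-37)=-14833/370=-40.09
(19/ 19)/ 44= 1/ 44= 0.02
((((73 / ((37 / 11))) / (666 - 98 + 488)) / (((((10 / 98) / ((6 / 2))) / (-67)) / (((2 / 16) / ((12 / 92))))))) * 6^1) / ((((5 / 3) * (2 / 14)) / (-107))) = 104609.94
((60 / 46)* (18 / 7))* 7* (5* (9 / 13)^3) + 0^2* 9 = 38.95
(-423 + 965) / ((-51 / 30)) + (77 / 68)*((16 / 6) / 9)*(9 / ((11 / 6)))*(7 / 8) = -10791 / 34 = -317.38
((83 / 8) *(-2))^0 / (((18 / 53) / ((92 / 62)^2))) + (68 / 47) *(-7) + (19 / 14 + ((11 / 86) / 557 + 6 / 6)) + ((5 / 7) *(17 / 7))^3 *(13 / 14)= 57091195291647689 / 16036281881579358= 3.56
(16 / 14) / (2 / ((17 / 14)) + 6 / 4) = 272 / 749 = 0.36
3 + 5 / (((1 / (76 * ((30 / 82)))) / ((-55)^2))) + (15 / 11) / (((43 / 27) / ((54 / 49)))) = 399633169941 / 950257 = 420552.72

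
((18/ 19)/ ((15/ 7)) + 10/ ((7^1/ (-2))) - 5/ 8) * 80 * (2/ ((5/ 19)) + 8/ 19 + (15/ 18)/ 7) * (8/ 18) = -77819684/ 88445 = -879.87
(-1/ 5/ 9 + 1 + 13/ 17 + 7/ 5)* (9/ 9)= 2404/ 765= 3.14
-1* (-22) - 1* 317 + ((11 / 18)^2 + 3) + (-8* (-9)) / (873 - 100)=-73015123 / 250452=-291.53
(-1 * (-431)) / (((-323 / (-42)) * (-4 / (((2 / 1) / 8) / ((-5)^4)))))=-9051 / 1615000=-0.01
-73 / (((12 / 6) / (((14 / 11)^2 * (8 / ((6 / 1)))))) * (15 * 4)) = -7154 / 5445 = -1.31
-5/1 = -5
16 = 16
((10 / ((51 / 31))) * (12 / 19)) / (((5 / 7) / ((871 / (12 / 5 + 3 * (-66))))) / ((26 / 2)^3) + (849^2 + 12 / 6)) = 16609935160 / 3118640824750327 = 0.00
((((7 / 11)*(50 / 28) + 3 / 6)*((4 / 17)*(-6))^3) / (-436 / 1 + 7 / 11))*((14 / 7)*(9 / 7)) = 4478976 / 164698499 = 0.03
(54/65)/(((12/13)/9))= 81/10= 8.10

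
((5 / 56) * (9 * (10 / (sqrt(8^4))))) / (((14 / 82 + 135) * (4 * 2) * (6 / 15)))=46125 / 158900224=0.00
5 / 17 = 0.29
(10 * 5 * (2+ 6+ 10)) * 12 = 10800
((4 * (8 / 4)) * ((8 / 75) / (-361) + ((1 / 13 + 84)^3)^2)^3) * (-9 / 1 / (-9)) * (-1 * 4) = -3147880877025184551395387243225522783950811495182758693786397143181664 / 2231956558097589473810360851921875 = -1410368345031000126985905000000000000.00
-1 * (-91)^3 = 753571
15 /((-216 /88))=-55 /9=-6.11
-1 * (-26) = 26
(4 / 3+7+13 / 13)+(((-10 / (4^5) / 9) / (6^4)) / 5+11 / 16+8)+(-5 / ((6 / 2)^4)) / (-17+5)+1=19.03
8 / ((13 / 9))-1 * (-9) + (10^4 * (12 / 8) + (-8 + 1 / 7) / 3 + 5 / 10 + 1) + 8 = 8201695 / 546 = 15021.42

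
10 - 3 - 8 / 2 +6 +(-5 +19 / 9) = 55 / 9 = 6.11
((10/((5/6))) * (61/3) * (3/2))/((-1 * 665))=-366/665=-0.55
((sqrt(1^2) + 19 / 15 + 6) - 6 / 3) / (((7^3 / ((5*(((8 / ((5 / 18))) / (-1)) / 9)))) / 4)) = -6016 / 5145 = -1.17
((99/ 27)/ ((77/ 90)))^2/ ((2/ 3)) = 1350/ 49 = 27.55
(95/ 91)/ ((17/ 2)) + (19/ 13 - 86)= -130591/ 1547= -84.42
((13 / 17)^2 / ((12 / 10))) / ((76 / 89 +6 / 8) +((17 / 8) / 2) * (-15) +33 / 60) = -3008200 / 85086513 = -0.04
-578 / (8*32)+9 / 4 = -1 / 128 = -0.01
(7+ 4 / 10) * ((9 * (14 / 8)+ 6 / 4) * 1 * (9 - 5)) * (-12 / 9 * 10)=-6808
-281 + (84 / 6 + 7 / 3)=-794 / 3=-264.67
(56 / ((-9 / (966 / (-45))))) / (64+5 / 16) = 5888 / 2835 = 2.08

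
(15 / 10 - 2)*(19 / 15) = -19 / 30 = -0.63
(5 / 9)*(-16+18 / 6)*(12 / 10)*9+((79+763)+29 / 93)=71081 / 93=764.31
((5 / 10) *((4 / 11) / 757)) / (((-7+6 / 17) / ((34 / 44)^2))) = -4913 / 227710142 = -0.00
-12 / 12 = -1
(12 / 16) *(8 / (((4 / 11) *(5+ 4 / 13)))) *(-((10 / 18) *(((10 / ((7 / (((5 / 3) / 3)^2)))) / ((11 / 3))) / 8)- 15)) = 46.60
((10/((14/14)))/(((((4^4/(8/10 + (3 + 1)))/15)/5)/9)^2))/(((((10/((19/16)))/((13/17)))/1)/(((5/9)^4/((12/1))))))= 3859375/3342336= 1.15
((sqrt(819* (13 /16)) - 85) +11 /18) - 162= -4435 /18 +39* sqrt(7) /4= -220.59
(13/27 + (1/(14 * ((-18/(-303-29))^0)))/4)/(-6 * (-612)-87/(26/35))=9815/69874812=0.00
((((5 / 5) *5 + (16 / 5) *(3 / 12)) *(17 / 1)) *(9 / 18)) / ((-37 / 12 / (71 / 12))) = -35003 / 370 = -94.60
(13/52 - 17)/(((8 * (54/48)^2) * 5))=-134/405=-0.33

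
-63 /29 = -2.17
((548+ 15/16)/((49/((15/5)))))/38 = 26349/29792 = 0.88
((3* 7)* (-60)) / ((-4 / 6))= 1890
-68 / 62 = -34 / 31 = -1.10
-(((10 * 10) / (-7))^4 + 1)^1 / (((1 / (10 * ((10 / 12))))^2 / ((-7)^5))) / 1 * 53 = 23188056731875 / 9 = 2576450747986.11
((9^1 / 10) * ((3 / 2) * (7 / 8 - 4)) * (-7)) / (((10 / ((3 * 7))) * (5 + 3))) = 3969 / 512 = 7.75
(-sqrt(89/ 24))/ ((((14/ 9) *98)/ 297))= -891 *sqrt(534)/ 5488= -3.75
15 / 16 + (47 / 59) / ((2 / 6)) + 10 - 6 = 6917 / 944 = 7.33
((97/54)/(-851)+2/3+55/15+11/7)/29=1898753/9328662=0.20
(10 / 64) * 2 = 5 / 16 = 0.31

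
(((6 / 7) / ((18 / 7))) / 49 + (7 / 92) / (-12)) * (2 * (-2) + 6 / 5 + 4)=5 / 9016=0.00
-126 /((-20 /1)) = 6.30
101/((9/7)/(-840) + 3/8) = 49490/183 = 270.44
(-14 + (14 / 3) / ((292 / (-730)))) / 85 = -77 / 255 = -0.30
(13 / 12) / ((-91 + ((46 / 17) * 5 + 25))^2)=3757 / 9547968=0.00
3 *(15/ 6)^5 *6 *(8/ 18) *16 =12500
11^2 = 121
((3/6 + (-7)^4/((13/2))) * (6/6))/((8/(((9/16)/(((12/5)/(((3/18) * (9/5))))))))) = 86553/26624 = 3.25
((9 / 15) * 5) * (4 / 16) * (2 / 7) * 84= 18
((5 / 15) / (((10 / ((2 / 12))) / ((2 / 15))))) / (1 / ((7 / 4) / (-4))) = -7 / 21600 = -0.00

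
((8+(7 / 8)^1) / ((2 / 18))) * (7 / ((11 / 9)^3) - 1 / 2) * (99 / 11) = 51040125 / 21296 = 2396.70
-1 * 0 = 0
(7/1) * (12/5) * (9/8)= 189/10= 18.90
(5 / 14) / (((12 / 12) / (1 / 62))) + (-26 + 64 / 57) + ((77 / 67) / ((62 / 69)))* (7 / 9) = -26382837 / 1104964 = -23.88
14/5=2.80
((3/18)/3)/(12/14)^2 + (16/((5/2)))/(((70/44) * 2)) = 236671/113400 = 2.09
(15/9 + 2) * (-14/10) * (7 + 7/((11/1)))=-196/5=-39.20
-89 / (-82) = 89 / 82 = 1.09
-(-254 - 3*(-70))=44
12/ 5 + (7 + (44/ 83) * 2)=4341/ 415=10.46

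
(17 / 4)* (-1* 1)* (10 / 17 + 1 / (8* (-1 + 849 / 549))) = -11111 / 3200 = -3.47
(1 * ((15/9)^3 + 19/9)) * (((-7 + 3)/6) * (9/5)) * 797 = -6446.84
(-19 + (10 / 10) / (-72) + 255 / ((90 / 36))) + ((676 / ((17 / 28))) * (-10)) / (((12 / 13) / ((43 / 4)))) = -158609705 / 1224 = -129583.09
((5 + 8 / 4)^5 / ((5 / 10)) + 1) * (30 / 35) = 201690 / 7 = 28812.86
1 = 1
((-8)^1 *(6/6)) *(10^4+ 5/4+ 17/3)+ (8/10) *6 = -1200758/15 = -80050.53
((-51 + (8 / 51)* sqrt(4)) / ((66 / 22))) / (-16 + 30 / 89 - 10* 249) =230065 / 34119612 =0.01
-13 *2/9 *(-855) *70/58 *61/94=2636725/1363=1934.50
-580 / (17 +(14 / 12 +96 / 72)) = -1160 / 39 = -29.74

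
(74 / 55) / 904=37 / 24860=0.00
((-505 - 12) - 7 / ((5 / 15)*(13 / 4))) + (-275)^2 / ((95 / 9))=1640330 / 247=6641.01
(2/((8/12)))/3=1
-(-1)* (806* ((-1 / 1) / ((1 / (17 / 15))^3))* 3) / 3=-3959878 / 3375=-1173.30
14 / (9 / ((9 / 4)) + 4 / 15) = 105 / 32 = 3.28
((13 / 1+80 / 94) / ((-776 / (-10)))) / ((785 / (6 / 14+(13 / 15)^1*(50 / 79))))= 50251 / 226181108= 0.00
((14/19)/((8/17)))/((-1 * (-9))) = 119/684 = 0.17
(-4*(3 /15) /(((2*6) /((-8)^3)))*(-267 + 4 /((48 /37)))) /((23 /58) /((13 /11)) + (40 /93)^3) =-27317170612992 /1258791605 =-21701.11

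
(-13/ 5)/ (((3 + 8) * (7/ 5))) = -13/ 77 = -0.17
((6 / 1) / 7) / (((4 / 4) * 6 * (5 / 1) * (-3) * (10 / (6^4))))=-216 / 175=-1.23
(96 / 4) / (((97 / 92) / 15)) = 33120 / 97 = 341.44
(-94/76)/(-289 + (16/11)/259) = 133903/31287110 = 0.00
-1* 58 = -58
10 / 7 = 1.43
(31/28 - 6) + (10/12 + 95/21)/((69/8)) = -393/92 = -4.27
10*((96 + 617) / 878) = 3565 / 439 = 8.12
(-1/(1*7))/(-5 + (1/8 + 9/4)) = 8/147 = 0.05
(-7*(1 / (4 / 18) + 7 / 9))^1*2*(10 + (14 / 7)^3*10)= -6650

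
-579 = -579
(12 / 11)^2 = 144 / 121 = 1.19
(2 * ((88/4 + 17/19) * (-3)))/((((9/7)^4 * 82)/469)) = -163280005/567891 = -287.52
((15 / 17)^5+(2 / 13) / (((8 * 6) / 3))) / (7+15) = 80394857 / 3248632816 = 0.02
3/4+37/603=1957/2412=0.81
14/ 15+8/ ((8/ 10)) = 164/ 15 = 10.93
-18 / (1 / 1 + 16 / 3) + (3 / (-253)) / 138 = -628471 / 221122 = -2.84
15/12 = 1.25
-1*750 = -750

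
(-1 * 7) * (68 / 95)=-5.01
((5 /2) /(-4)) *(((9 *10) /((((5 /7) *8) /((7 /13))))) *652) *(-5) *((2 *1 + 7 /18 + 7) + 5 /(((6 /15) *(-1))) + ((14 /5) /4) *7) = 6429535 /208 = 30911.23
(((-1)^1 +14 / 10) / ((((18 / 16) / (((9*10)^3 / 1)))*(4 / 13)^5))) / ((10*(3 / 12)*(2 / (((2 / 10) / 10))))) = 375934.16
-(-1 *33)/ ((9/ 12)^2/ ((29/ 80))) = 319/ 15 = 21.27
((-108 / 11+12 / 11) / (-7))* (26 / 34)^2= 16224 / 22253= 0.73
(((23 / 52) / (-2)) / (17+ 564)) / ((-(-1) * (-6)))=23 / 362544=0.00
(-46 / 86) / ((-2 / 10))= 2.67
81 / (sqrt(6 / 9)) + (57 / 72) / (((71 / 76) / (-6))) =-361 / 71 + 81* sqrt(6) / 2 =94.12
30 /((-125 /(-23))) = 138 /25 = 5.52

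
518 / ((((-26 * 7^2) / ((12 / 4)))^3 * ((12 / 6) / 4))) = -999 / 73849958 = -0.00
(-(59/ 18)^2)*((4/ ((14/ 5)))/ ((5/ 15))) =-17405/ 378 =-46.04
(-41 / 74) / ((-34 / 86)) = 1763 / 1258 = 1.40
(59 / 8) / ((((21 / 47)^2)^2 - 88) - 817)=-287901179 / 35327334592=-0.01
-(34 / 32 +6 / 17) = -385 / 272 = -1.42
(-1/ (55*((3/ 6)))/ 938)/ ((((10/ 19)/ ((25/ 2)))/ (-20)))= 95/ 5159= 0.02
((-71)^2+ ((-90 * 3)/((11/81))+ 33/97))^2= 10612739598400/1138489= 9321776.14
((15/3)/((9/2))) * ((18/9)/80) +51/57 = 631/684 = 0.92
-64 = -64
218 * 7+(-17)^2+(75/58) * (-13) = 104295/58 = 1798.19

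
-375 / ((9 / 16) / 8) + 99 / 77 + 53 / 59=-6605294 / 1239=-5331.15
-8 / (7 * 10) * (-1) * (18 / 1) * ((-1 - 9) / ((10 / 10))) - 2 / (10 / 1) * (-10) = -130 / 7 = -18.57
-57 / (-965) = 57 / 965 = 0.06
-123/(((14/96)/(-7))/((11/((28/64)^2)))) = 16625664/49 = 339299.27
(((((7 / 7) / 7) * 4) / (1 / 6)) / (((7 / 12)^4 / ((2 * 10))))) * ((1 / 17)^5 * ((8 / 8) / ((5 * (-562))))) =-995328 / 6705653784319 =-0.00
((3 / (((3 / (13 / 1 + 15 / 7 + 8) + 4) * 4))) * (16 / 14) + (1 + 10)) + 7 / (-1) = 6568 / 1561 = 4.21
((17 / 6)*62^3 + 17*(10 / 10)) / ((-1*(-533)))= 2025839 / 1599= 1266.94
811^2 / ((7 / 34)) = 22362514 / 7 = 3194644.86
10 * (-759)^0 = 10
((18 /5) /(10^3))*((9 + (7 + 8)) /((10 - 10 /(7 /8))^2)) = 1323 /31250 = 0.04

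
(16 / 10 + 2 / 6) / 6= 0.32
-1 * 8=-8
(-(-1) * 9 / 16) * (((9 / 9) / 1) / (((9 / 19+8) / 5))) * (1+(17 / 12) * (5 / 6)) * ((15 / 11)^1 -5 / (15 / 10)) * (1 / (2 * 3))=-969475 / 4080384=-0.24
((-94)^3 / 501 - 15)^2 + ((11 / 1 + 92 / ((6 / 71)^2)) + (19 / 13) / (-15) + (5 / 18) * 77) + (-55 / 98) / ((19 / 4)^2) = 1622695174090699661 / 577194369570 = 2811349.62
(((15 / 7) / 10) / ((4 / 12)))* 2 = 9 / 7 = 1.29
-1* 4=-4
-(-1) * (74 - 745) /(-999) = 671 /999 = 0.67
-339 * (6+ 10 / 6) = -2599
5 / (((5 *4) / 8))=2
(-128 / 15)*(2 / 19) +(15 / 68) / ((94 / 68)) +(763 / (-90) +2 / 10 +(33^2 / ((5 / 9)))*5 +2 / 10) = 393498896 / 40185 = 9792.18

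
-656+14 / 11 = -7202 / 11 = -654.73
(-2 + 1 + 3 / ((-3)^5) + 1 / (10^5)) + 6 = 40400081 / 8100000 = 4.99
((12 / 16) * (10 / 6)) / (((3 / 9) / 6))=45 / 2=22.50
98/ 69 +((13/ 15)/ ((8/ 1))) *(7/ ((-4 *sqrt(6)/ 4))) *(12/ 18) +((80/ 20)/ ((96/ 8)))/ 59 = 1935/ 1357 - 91 *sqrt(6)/ 1080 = 1.22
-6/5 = -1.20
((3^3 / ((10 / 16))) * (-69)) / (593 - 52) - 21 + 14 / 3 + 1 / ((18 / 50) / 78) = 1580993 / 8115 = 194.82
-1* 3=-3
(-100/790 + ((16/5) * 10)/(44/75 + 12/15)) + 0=23570/1027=22.95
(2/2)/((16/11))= 11/16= 0.69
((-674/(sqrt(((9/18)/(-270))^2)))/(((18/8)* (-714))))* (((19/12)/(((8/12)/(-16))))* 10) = -10244800/119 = -86090.76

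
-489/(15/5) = -163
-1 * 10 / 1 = -10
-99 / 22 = -9 / 2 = -4.50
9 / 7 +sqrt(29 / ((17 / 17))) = 9 / 7 +sqrt(29) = 6.67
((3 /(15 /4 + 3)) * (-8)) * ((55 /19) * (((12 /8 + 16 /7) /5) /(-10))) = 4664 /5985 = 0.78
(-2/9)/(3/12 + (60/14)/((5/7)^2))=-40/1557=-0.03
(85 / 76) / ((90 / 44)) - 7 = -2207 / 342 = -6.45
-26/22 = -13/11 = -1.18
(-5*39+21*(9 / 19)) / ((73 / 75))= -263700 / 1387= -190.12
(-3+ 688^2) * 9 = 4260069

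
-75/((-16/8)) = 75/2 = 37.50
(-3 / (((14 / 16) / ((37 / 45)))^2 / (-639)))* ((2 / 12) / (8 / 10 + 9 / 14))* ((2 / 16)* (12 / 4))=777592 / 10605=73.32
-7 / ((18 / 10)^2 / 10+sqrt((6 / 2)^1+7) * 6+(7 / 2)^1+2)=79625 / 636877 - 328125 * sqrt(10) / 2547508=-0.28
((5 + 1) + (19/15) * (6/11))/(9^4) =368/360855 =0.00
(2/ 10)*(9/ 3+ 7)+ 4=6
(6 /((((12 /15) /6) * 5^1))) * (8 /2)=36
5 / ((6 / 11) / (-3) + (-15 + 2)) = -11 / 29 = -0.38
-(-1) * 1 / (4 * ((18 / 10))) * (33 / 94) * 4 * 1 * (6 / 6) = 55 / 282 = 0.20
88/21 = 4.19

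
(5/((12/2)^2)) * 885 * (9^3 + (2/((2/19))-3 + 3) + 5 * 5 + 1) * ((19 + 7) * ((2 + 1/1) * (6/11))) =44524350/11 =4047668.18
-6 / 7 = -0.86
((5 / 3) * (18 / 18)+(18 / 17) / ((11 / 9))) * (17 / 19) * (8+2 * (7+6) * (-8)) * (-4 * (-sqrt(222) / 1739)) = -1136800 * sqrt(222) / 1090353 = -15.53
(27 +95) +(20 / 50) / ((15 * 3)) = 27452 / 225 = 122.01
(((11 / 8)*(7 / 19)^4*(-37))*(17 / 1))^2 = 275975787525361 / 1086948034624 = 253.90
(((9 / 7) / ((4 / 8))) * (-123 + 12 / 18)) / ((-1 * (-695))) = -2202 / 4865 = -0.45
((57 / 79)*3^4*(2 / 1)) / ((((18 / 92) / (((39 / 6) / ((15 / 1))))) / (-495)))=-10123542 / 79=-128146.10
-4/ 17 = -0.24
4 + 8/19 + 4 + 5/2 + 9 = 757/38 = 19.92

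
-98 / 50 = -49 / 25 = -1.96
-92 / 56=-23 / 14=-1.64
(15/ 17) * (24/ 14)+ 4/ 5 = 1376/ 595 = 2.31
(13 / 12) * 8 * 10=260 / 3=86.67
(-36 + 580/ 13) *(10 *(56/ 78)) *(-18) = -188160/ 169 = -1113.37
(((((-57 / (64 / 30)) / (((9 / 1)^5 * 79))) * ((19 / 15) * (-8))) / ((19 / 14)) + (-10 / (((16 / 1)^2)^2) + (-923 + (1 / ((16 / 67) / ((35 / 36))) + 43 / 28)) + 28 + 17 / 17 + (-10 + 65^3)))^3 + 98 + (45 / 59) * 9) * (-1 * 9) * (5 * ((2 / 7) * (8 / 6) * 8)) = -274518826372120965227526016765168824658434526177565695 / 97599568854338388457486132866711552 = -2812705318215330998.78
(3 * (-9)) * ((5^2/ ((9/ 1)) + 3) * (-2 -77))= 12324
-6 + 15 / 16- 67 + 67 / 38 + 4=-20155 / 304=-66.30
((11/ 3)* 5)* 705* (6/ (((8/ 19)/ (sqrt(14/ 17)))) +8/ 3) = 103400/ 3 +736725* sqrt(238)/ 68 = 201608.43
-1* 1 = -1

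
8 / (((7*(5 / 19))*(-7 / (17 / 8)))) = -323 / 245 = -1.32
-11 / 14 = -0.79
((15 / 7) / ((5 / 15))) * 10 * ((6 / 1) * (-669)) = -1806300 / 7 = -258042.86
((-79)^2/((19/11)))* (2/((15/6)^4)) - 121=759957/11875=64.00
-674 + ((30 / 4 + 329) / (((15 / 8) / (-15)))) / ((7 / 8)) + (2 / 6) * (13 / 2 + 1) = -52473 / 14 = -3748.07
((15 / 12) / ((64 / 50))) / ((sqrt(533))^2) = 125 / 68224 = 0.00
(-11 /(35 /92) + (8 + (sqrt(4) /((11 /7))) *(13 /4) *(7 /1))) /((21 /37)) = 14.17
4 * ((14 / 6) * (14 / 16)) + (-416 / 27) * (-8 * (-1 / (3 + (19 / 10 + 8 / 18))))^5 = -1278895322162027 / 11883196535262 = -107.62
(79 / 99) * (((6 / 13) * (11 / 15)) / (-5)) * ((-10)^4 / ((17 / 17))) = -63200 / 117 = -540.17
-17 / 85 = -1 / 5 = -0.20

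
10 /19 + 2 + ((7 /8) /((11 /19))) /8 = 36319 /13376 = 2.72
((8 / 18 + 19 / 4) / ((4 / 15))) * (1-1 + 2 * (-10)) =-4675 / 12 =-389.58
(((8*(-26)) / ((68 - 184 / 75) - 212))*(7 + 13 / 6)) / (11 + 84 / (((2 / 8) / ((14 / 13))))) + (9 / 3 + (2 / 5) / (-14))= 700245949 / 232922585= 3.01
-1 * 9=-9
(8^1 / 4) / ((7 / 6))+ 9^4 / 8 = 46023 / 56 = 821.84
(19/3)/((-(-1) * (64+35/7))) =0.09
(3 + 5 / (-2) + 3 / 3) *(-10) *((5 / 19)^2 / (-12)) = 0.09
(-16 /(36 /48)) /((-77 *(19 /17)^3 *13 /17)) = 5345344 /20597577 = 0.26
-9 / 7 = -1.29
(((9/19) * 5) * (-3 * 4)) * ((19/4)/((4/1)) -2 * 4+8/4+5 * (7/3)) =-194.80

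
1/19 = 0.05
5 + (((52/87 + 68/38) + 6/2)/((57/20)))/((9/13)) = 6555245/847989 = 7.73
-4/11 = -0.36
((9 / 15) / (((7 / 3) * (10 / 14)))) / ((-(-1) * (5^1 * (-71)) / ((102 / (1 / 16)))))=-14688 / 8875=-1.65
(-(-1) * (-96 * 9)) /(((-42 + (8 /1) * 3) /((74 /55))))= 3552 /55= 64.58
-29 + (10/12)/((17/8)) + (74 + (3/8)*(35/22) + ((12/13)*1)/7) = 37672057/816816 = 46.12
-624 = -624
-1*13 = -13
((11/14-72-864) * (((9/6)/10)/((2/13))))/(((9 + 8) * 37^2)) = -510627/13032880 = -0.04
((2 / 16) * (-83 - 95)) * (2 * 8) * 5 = -1780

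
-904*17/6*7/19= -53788/57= -943.65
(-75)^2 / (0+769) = 5625 / 769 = 7.31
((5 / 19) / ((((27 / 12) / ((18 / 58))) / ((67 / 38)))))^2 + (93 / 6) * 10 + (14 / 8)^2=277185483769 / 1753599376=158.07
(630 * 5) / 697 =3150 / 697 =4.52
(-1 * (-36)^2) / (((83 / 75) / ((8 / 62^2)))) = -194400 / 79763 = -2.44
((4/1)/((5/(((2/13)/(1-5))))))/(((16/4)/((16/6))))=-0.02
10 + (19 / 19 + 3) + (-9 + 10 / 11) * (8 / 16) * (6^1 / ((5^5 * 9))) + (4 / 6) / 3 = 4399733 / 309375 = 14.22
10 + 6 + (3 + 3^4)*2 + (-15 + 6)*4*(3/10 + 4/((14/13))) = 1382/35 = 39.49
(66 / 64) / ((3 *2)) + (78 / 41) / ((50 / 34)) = 96139 / 65600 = 1.47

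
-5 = -5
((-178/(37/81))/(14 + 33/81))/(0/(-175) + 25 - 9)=-194643/115144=-1.69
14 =14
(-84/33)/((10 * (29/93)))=-0.82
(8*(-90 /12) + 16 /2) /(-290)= 26 /145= 0.18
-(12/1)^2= -144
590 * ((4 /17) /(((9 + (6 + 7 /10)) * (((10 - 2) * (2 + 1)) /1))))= 0.37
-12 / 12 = -1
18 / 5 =3.60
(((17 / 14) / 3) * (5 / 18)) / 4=85 / 3024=0.03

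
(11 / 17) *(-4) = -44 / 17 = -2.59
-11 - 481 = -492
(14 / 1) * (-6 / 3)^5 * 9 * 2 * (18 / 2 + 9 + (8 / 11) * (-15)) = -628992 / 11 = -57181.09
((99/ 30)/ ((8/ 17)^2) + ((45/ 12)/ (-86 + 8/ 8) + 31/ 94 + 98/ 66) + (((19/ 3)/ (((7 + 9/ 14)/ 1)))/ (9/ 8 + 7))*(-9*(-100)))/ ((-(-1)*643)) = 2545927726769/ 15093112045440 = 0.17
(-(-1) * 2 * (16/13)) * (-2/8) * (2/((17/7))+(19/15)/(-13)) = -0.45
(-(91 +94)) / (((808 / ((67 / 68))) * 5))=-2479 / 54944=-0.05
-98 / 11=-8.91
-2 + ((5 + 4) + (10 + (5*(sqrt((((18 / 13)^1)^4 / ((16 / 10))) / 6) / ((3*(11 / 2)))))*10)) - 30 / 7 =900*sqrt(15) / 1859 + 89 / 7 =14.59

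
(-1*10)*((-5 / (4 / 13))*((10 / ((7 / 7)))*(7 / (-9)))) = -1263.89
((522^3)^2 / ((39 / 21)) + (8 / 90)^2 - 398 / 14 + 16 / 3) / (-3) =-2007447173801022319981 / 552825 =-3631252518972590.46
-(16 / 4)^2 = -16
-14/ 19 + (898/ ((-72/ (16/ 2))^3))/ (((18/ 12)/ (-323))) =10991434/ 41553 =264.52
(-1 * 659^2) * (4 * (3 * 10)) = -52113720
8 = 8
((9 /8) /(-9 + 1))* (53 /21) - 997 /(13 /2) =-895379 /5824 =-153.74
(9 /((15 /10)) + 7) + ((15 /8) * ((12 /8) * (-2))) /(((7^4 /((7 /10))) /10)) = 35627 /2744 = 12.98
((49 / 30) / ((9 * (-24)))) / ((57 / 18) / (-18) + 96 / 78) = -637 / 88860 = -0.01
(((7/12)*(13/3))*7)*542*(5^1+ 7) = 345254/3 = 115084.67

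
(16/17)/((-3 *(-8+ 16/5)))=10/153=0.07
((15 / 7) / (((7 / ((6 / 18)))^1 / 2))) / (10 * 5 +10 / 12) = 12 / 2989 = 0.00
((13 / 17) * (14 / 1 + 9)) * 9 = 2691 / 17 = 158.29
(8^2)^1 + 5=69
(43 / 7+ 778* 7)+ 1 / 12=457987 / 84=5452.23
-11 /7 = -1.57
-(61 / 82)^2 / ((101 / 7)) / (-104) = 26047 / 70628896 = 0.00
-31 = -31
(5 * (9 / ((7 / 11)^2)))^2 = 29648025 / 2401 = 12348.20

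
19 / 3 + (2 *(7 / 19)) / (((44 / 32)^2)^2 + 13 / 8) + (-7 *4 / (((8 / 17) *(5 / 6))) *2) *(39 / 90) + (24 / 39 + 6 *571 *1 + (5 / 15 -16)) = 441284121277 / 131508975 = 3355.54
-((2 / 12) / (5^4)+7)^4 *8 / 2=-9605.46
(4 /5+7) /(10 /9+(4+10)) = 0.52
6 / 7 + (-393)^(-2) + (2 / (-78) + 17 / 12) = 126391129 / 56219436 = 2.25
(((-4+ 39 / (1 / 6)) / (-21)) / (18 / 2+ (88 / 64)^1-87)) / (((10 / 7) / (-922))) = -169648 / 1839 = -92.25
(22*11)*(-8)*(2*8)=-30976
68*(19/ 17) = 76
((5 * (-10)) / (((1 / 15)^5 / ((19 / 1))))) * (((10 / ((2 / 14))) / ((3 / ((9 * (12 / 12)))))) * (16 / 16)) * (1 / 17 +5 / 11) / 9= -1615950000000 / 187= -8641443850.27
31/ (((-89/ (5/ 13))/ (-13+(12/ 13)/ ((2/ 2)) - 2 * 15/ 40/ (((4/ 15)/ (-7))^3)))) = -6991613365/ 3850496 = -1815.77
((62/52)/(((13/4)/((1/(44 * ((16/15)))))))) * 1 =0.01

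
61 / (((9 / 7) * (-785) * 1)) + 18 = 17.94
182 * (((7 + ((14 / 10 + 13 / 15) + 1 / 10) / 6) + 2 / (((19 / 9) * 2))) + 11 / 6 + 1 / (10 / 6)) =3206021 / 1710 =1874.87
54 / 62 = 27 / 31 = 0.87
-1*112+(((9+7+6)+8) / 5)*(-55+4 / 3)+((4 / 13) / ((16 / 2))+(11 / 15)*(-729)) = -125913 / 130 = -968.56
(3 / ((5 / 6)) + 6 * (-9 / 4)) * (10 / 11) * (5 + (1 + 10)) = -144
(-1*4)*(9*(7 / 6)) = -42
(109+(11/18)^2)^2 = 1255780969/104976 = 11962.55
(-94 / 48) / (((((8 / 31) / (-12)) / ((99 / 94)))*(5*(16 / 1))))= 3069 / 2560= 1.20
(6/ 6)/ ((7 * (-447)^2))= 1/ 1398663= 0.00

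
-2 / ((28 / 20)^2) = -50 / 49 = -1.02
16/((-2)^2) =4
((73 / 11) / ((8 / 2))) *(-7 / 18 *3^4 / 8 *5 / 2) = -22995 / 1408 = -16.33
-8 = -8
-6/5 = -1.20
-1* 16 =-16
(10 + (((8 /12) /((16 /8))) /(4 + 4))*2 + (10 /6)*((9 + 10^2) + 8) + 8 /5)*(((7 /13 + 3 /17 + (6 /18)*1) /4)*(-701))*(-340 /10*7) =8458387273 /936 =9036738.54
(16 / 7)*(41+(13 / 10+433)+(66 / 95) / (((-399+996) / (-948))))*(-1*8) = -1147480384 / 132335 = -8671.03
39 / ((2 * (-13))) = -3 / 2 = -1.50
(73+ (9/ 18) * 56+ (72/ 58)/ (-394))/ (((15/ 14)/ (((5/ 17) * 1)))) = 27.72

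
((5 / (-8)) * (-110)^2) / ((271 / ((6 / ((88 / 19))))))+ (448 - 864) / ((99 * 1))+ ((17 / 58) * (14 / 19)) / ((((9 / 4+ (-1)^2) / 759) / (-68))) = -5334970145303 / 1537409016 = -3470.10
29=29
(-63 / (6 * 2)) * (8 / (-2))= 21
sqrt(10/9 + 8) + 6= 9.02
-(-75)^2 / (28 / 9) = -50625 / 28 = -1808.04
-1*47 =-47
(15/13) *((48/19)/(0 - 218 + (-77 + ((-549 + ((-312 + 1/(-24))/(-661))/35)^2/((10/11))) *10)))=221969849472000/252427015265505381197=0.00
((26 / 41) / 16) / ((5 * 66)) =13 / 108240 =0.00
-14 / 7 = -2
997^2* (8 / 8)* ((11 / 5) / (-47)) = -10934099 / 235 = -46528.08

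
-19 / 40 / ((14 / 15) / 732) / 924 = -3477 / 8624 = -0.40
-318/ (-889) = 0.36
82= 82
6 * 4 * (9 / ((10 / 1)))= 21.60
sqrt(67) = 8.19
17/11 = 1.55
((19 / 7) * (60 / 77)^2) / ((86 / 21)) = 102600 / 254947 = 0.40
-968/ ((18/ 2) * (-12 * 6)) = 121/ 81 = 1.49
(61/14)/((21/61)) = 12.66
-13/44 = -0.30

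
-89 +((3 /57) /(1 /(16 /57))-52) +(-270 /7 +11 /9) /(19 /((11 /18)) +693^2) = -16939822905350 /120153111183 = -140.99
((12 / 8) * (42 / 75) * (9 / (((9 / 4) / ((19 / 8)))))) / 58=399 / 2900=0.14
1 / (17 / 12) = 12 / 17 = 0.71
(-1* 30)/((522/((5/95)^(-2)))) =-20.75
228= 228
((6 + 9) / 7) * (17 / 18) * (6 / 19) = 85 / 133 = 0.64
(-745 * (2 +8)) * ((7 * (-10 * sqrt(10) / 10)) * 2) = 329825.56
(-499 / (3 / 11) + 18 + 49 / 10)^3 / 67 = -2376813854081 / 27000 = -88030142.74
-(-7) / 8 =7 / 8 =0.88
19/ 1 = 19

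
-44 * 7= -308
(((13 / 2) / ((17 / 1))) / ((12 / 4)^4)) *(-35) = -455 / 2754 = -0.17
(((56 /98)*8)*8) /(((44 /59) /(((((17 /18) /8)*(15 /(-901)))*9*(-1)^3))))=3540 /4081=0.87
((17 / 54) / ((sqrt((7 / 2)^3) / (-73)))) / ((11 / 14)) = -2482 * sqrt(14) / 2079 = -4.47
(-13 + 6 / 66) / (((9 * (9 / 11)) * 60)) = -71 / 2430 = -0.03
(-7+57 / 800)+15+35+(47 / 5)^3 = 3494621 / 4000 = 873.66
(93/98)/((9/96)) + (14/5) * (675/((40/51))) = 2419.87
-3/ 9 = -1/ 3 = -0.33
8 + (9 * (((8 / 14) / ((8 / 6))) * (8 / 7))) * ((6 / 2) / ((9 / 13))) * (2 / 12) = 548 / 49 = 11.18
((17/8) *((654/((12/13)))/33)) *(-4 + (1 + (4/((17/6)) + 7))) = 32591/132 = 246.90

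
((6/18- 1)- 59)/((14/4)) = -358/21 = -17.05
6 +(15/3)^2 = 31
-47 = -47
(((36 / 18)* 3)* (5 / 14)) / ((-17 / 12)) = -180 / 119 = -1.51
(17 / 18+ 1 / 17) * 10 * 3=1535 / 51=30.10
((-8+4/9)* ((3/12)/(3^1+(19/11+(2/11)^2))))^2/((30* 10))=4231249/8062156800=0.00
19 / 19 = 1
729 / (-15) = -243 / 5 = -48.60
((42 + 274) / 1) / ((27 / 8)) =2528 / 27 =93.63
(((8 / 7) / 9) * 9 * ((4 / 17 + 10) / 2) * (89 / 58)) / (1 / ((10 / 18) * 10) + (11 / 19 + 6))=1014600 / 764099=1.33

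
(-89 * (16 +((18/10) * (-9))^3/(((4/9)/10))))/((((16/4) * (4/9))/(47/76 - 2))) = -80440864749/12160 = -6615202.69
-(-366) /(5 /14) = 5124 /5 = 1024.80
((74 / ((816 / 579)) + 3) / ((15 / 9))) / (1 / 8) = 266.44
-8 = -8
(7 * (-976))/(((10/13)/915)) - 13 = -8126677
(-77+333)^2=65536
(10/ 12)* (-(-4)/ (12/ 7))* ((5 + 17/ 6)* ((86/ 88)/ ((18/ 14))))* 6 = 495145/ 7128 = 69.46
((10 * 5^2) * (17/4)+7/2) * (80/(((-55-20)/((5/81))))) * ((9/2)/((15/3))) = -8528/135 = -63.17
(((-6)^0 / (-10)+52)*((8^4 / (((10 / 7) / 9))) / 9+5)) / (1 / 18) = 67080231 / 25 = 2683209.24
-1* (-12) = 12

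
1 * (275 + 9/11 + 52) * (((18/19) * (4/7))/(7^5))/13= 259632/319652333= 0.00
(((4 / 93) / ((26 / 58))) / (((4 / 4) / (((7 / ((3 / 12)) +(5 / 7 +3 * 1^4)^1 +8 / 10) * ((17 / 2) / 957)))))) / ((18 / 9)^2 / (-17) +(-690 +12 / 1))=-328882 / 8050217175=-0.00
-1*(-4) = 4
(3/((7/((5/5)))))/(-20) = -3/140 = -0.02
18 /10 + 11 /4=91 /20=4.55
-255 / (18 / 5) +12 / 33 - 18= -88.47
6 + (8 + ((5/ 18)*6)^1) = 47/ 3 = 15.67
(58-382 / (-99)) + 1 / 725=4439999 / 71775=61.86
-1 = -1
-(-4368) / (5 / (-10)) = -8736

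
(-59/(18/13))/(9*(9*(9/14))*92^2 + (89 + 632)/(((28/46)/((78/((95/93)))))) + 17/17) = -0.00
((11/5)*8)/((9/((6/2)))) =88/15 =5.87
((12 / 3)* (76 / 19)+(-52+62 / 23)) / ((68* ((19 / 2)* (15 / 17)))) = -383 / 6555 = -0.06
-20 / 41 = -0.49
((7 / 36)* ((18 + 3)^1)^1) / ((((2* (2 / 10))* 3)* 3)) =245 / 216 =1.13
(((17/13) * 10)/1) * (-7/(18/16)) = -9520/117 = -81.37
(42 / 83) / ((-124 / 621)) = -2.53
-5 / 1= -5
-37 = -37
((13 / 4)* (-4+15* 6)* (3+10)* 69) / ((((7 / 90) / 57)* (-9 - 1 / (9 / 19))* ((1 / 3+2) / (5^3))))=-173630249325 / 196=-885868619.01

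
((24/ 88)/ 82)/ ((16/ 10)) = 15/ 7216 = 0.00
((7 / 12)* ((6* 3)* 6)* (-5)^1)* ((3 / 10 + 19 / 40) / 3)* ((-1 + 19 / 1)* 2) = -5859 / 2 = -2929.50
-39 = -39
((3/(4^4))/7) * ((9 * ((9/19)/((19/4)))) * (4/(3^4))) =3/40432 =0.00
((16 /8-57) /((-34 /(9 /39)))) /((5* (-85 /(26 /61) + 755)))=11 /81855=0.00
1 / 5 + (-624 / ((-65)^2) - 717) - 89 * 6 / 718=-83736647 / 116675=-717.69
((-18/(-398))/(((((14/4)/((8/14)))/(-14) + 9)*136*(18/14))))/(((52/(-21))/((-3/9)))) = 49/12050246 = 0.00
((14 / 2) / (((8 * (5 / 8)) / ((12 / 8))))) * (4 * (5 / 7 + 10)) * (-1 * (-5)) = 450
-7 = -7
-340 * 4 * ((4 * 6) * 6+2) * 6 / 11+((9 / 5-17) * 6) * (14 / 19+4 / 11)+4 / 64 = -19079413 / 176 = -108405.76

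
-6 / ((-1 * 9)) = 2 / 3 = 0.67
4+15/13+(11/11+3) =119/13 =9.15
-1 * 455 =-455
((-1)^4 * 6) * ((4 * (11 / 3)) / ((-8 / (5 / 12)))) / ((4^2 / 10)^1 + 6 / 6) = -275 / 156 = -1.76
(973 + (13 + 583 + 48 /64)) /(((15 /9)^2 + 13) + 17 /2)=2457 /38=64.66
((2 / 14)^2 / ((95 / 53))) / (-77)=-53 / 358435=-0.00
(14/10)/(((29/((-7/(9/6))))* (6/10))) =-98/261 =-0.38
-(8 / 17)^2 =-64 / 289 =-0.22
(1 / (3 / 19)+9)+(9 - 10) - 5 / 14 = 587 / 42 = 13.98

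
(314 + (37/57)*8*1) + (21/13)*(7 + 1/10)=2450207/7410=330.66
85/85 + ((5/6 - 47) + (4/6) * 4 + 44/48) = -499/12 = -41.58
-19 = -19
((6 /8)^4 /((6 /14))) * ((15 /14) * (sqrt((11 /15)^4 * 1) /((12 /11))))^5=4177248169415651 /137651473612800000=0.03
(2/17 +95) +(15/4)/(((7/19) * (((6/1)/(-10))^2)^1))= 176203/1428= 123.39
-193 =-193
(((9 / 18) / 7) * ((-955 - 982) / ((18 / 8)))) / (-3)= 3874 / 189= 20.50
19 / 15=1.27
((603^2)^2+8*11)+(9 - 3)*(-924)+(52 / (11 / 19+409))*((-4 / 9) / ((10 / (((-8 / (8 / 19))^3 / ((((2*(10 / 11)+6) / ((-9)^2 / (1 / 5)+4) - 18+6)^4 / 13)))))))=132211499425.02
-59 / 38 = -1.55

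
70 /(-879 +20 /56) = -980 /12301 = -0.08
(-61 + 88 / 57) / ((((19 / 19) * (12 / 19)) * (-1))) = 3389 / 36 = 94.14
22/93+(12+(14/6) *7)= 2657/93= 28.57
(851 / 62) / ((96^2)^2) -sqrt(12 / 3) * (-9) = 94787076947 / 5265948672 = 18.00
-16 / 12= -4 / 3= -1.33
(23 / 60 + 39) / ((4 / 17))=40171 / 240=167.38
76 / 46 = 38 / 23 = 1.65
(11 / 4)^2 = 121 / 16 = 7.56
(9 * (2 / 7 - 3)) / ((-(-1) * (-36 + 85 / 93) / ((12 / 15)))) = 0.56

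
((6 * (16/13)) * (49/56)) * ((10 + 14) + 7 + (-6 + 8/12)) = 165.85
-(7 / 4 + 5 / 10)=-9 / 4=-2.25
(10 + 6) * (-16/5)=-51.20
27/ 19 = 1.42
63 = 63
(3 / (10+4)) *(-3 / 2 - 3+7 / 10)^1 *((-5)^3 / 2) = 1425 / 28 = 50.89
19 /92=0.21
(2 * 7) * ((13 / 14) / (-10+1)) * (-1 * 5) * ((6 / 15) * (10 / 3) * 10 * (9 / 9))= 96.30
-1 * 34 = -34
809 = 809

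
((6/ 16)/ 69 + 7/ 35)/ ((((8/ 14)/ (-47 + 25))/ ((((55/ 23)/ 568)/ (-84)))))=7623/ 19230208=0.00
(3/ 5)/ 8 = 3/ 40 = 0.08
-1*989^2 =-978121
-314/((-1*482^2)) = 157/116162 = 0.00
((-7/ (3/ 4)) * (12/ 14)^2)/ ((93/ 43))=-688/ 217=-3.17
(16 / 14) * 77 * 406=35728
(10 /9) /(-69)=-0.02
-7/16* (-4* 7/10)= 1.22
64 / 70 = 32 / 35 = 0.91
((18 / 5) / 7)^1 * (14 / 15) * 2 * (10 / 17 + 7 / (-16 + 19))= 1192 / 425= 2.80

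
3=3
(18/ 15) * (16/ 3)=32/ 5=6.40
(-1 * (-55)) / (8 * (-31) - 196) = -55 / 444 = -0.12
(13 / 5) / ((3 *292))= 13 / 4380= 0.00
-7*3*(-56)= 1176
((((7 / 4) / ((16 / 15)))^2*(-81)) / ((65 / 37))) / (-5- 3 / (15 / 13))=33041925 / 2023424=16.33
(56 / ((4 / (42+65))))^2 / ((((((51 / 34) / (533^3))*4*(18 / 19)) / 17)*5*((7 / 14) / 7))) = 384127872116648114 / 135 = 2845391645308504.55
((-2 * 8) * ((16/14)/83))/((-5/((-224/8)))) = -512/415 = -1.23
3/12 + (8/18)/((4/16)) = 73/36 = 2.03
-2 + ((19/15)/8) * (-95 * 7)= -2575/24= -107.29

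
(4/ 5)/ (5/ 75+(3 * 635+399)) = 12/ 34561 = 0.00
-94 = -94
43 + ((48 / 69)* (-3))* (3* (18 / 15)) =4081 / 115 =35.49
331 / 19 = 17.42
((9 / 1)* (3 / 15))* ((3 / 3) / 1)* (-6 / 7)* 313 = -16902 / 35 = -482.91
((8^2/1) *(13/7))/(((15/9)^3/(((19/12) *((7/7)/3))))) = 11856/875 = 13.55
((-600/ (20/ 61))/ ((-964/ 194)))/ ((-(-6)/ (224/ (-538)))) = -1656760/ 64829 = -25.56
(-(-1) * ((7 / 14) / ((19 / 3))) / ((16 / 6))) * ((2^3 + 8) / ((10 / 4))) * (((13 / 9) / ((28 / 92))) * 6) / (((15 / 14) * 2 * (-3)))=-1196 / 1425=-0.84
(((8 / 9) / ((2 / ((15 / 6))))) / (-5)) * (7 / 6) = -7 / 27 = -0.26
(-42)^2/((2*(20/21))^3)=4084101/16000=255.26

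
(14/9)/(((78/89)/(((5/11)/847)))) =445/467181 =0.00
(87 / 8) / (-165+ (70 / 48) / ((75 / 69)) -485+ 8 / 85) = -22185 / 1323071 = -0.02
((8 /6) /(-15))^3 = -64 /91125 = -0.00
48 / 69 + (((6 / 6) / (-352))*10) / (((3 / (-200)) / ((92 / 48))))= 4.33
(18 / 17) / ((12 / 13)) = 39 / 34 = 1.15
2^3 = 8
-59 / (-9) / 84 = 59 / 756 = 0.08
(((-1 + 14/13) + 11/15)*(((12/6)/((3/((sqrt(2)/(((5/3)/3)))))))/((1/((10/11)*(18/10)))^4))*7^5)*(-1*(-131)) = 73036272238272*sqrt(2)/4758325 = 21706984.44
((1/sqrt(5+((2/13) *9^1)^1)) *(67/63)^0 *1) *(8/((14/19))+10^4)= 70076 *sqrt(1079)/581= 3961.90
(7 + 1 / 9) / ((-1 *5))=-64 / 45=-1.42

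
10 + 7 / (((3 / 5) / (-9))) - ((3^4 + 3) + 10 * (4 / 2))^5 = -12166529119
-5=-5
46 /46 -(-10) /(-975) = 193 /195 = 0.99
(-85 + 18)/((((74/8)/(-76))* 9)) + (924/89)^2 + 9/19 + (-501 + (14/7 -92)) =-21127711076/50116167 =-421.57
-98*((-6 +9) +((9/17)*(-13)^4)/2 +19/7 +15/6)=-12609086/17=-741710.94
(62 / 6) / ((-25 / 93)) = -961 / 25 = -38.44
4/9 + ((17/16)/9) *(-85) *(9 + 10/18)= -61847/648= -95.44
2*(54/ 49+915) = 89778/ 49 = 1832.20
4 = 4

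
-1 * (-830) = 830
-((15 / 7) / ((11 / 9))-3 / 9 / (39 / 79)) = -9712 / 9009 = -1.08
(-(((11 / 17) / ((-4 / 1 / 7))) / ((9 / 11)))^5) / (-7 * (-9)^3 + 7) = 62275756467001 / 62672925977487360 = 0.00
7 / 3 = 2.33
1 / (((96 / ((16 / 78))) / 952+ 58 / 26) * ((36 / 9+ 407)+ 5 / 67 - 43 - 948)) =-207298 / 327275665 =-0.00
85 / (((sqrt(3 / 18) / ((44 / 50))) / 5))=374 * sqrt(6)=916.11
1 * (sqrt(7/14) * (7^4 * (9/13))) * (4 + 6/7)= 52479 * sqrt(2)/13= 5708.96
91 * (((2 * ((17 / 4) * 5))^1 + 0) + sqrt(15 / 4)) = 91 * sqrt(15) / 2 + 7735 / 2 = 4043.72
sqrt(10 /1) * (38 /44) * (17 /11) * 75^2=1816875 * sqrt(10) /242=23741.58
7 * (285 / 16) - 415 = -4645 / 16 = -290.31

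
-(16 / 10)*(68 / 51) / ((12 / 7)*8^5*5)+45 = 41471993 / 921600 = 45.00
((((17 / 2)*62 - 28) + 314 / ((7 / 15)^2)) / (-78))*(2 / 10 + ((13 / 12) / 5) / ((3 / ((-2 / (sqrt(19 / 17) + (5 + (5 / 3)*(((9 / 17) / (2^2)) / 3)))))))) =-27649759841 / 6527421810 - 6466868*sqrt(323) / 753164055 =-4.39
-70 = -70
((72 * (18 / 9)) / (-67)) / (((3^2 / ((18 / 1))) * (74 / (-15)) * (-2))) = -1080 / 2479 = -0.44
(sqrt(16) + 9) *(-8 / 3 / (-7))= 104 / 21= 4.95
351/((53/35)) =12285/53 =231.79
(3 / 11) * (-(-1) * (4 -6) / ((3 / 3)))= -0.55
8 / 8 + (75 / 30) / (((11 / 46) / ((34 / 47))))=4427 / 517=8.56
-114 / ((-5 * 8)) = 57 / 20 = 2.85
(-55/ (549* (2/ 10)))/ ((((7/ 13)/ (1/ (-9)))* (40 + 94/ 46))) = 0.00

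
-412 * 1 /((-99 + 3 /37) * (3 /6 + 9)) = 7622 /17385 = 0.44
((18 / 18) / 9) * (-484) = -484 / 9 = -53.78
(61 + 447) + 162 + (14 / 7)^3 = 678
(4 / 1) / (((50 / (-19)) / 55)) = -418 / 5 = -83.60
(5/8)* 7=35/8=4.38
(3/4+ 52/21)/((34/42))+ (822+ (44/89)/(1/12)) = 5034767/6052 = 831.92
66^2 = 4356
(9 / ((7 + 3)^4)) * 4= 9 / 2500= 0.00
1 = 1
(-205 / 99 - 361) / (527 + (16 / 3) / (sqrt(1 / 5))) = -18942488 / 27481091 + 575104*sqrt(5) / 82443273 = -0.67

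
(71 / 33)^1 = 71 / 33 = 2.15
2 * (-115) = -230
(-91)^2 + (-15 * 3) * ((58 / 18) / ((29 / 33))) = 8116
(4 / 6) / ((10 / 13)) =13 / 15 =0.87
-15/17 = -0.88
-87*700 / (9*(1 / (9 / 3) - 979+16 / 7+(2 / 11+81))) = 1563100 / 206791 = 7.56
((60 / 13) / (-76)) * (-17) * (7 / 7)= 255 / 247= 1.03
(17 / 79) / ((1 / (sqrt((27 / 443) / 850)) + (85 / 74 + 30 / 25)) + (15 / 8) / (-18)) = -9026351280 / 260541110911643 + 2234208000 * sqrt(45186) / 260541110911643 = 0.00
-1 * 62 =-62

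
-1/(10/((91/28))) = -13/40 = -0.32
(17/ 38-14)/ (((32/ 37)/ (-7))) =133385/ 1216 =109.69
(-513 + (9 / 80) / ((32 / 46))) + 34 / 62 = -20327663 / 39680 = -512.29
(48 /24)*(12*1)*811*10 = 194640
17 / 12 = 1.42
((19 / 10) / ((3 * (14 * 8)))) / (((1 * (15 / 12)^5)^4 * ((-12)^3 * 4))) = -2550136832 / 270366668701171875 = -0.00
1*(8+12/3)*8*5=480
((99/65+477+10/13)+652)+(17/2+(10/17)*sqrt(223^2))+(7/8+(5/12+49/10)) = 1277.16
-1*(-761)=761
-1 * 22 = -22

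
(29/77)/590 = 29/45430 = 0.00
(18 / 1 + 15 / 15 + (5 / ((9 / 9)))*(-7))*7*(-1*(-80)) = -8960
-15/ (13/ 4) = -60/ 13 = -4.62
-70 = -70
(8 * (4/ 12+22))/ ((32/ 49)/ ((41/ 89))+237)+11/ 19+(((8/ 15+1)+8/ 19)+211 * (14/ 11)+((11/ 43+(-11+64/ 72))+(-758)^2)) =5860414360601522/ 10195110585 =574825.97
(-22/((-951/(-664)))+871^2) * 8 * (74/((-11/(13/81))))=-5552302157168/847341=-6552618.32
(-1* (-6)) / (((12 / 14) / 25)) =175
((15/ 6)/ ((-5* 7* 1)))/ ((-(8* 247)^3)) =1/ 108016190464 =0.00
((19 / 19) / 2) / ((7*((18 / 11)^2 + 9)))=121 / 19782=0.01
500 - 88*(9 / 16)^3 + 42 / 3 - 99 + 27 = 218285 / 512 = 426.34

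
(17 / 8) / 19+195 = 29657 / 152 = 195.11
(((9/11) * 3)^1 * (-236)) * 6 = -38232/11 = -3475.64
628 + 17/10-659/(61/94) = -235343/610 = -385.81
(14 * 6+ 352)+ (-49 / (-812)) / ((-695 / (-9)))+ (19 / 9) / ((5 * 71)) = 22461401093 / 51516180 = 436.01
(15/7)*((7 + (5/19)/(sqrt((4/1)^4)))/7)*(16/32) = 31995/29792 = 1.07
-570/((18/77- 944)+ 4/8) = 29260/48421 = 0.60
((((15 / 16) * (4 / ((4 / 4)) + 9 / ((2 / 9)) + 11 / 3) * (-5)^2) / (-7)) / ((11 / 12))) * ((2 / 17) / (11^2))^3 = -375 / 2318973349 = -0.00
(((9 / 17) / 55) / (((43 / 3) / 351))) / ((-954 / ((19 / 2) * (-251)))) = 5021757 / 8523460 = 0.59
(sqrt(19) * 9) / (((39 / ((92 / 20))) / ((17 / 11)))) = 1173 * sqrt(19) / 715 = 7.15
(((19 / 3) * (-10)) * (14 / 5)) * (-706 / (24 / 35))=1643215 / 9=182579.44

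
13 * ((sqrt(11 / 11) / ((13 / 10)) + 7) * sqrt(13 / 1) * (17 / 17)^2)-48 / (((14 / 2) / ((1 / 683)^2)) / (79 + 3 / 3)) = -3840 / 3265423 + 101 * sqrt(13) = 364.16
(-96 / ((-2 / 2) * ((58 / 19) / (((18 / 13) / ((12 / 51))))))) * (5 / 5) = 69768 / 377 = 185.06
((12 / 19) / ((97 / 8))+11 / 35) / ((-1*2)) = -0.18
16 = 16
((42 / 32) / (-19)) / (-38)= 0.00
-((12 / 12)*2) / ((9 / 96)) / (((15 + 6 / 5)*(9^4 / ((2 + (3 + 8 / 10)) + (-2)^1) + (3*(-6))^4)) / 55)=-334400 / 492645807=-0.00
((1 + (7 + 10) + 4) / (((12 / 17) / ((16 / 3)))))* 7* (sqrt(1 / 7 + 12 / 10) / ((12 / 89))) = 33286* sqrt(1645) / 135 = 10000.25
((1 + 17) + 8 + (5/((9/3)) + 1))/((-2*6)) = -43/18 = -2.39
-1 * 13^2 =-169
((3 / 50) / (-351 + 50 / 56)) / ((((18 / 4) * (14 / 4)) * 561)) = -8 / 412461225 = -0.00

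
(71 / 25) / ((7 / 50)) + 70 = 632 / 7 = 90.29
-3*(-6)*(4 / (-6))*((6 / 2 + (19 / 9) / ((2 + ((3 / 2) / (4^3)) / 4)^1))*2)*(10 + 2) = -1198624 / 1027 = -1167.11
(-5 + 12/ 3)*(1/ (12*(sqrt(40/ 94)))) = -sqrt(235)/ 120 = -0.13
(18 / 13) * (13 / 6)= 3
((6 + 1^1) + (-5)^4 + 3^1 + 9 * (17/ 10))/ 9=6503/ 90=72.26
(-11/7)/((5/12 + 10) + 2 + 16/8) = -132/1211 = -0.11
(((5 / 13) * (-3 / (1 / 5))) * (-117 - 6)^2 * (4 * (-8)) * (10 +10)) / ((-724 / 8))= -1452384000 / 2353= -617247.77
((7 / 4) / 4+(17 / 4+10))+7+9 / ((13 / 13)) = 491 / 16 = 30.69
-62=-62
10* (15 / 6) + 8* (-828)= -6599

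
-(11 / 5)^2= -121 / 25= -4.84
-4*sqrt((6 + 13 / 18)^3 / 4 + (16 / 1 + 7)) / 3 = -sqrt(4616210) / 162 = -13.26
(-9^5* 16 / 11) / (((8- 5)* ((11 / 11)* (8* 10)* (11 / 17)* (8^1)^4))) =-334611 / 2478080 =-0.14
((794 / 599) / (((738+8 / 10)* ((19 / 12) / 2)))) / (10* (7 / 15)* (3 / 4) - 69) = -95280 / 2753712617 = -0.00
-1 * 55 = -55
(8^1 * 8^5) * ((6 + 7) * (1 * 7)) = 23855104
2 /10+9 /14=59 /70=0.84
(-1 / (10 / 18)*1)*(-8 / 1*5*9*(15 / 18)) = 540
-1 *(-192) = 192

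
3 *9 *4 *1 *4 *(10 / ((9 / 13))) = 6240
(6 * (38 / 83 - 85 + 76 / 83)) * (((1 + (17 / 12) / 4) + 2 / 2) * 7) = -5490331 / 664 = -8268.57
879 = 879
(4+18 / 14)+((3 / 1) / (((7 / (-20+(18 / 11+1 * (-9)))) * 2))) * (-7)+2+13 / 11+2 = 7933 / 154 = 51.51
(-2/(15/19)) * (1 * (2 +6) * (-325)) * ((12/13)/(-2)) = -3040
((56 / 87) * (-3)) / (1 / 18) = -1008 / 29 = -34.76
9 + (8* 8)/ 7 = 127/ 7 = 18.14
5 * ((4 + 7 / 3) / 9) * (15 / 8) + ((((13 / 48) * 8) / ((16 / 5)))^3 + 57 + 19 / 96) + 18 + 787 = 768928961 / 884736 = 869.11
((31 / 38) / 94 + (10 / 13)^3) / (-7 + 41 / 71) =-86149199 / 1192847968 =-0.07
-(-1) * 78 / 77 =78 / 77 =1.01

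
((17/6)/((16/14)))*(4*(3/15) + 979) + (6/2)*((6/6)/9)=583061/240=2429.42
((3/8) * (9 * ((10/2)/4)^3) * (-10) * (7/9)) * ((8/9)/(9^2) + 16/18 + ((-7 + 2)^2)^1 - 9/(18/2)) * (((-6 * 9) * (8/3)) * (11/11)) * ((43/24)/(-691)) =-426855625/895536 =-476.65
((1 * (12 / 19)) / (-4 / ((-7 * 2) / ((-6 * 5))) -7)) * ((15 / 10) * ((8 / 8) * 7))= -882 / 2071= -0.43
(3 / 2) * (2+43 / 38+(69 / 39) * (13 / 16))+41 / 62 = 141641 / 18848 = 7.51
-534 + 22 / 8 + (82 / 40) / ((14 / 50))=-7335 / 14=-523.93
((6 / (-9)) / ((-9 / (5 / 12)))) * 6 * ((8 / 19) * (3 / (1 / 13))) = 520 / 171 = 3.04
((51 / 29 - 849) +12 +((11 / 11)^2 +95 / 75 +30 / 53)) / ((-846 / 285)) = 182316229 / 650151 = 280.42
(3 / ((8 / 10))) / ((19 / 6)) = 45 / 38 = 1.18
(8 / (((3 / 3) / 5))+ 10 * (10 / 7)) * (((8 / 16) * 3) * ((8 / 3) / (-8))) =-190 / 7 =-27.14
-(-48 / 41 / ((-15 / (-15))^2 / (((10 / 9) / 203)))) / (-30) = -16 / 74907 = -0.00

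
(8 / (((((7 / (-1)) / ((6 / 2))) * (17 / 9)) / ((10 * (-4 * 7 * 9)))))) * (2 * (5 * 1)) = 45741.18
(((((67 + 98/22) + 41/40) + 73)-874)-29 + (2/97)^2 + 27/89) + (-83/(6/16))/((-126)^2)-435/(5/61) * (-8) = 41698.77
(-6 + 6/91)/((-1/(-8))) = -4320/91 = -47.47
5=5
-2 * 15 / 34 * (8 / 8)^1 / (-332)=15 / 5644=0.00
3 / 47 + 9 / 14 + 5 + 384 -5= 253137 / 658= 384.71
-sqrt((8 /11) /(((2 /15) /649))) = -2 * sqrt(885) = -59.50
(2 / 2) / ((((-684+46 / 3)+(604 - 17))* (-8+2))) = 1 / 490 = 0.00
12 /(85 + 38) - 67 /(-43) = 2919 /1763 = 1.66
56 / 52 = 1.08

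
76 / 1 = 76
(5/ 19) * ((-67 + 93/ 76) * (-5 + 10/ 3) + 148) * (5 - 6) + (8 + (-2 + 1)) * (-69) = -2386051/ 4332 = -550.80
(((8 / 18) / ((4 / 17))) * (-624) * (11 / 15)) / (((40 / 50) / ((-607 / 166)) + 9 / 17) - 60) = 401367824 / 27717057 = 14.48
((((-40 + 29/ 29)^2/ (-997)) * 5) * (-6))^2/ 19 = 2082096900/ 18886171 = 110.24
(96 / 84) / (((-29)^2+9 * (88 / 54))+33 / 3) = 3 / 2275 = 0.00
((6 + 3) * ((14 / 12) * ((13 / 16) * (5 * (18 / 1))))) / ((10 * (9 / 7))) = 1911 / 32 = 59.72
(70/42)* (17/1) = 85/3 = 28.33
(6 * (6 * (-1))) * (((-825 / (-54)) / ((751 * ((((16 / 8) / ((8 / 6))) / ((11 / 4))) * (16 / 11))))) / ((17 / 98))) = -5.32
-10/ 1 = -10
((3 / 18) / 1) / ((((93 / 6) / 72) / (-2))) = -48 / 31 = -1.55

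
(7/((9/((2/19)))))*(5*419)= 171.52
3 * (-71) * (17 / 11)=-3621 / 11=-329.18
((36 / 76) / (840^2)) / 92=1 / 137043200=0.00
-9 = -9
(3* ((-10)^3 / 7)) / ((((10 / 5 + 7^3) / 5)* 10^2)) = -10 / 161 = -0.06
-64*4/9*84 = -7168/3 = -2389.33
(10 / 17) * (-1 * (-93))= 930 / 17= 54.71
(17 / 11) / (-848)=-17 / 9328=-0.00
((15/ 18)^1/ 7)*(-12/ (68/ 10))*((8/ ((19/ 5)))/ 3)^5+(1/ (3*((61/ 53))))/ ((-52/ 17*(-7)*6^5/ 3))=-3207559427057/ 89726221183872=-0.04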